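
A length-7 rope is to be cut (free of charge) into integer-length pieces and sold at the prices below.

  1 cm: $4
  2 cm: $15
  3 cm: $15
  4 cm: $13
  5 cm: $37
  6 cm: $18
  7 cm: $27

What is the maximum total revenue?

52

Let best[k] be the best obtainable value from length k. For each k, try every first piece i and keep the best of price[i] + best[k−i].
best[1] = 4
best[2] = max(4+4, 15+0) = 15
best[3] = max(4+15, 15+4, 15+0) = 19
best[4] = max(4+19, 15+15, 15+4, 13+0) = 30
best[5] = max(4+30, 15+19, 15+15, 13+4, 37+0) = 37
best[6] = max(4+37, 15+30, 15+19, 13+15, 37+4, 18+0) = 45
best[7] = max(4+45, 15+37, 15+30, …, 18+4, 27+0) = 52
One optimal cutting: 5 + 2 → $37 + $15 = $52.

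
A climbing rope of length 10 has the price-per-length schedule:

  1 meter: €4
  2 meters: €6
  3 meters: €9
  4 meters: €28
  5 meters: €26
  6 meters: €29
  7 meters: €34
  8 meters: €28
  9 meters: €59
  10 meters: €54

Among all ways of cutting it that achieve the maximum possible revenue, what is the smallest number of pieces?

Build r[k] bottom-up: r[k] = max over allowed piece i of (p[i] + r[k−i]).
r[1] = 4
r[2] = max(4+4, 6+0) = 8
r[3] = max(4+8, 6+4, 9+0) = 12
r[4] = max(4+12, 6+8, 9+4, 28+0) = 28
r[5] = max(4+28, 6+12, 9+8, 28+4, 26+0) = 32
r[6] = max(4+32, 6+28, 9+12, 28+8, 26+4, 29+0) = 36
r[7] = max(4+36, 6+32, 9+28, …, 29+4, 34+0) = 40
r[8] = max(4+40, 6+36, 9+32, …, 34+4, 28+0) = 56
r[9] = max(4+56, 6+40, 9+36, …, 28+4, 59+0) = 60
r[10] = max(4+60, 6+56, 9+40, …, 59+4, 54+0) = 64
Maximum revenue is €64.
Now minimize piece count subject to staying optimal: for each k, pieces[k] = 1 + min over i with p[i]+r[k−i]=r[k] of pieces[k−i].
pieces[7] = 4
pieces[8] = 2
pieces[9] = 3
pieces[10] = 4

4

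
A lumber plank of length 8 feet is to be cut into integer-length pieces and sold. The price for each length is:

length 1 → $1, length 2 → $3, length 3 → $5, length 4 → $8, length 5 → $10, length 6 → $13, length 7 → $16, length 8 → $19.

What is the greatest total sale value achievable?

19

Let v[k] be the best obtainable value from length k. For each k, try every first piece i and keep the best of price[i] + v[k−i].
v[1] = 1
v[2] = 3
v[3] = 5
v[4] = 8
v[5] = 10
v[6] = 13
v[7] = 16
v[8] = 19
Best is to sell the whole 8-foot piece uncut for $19.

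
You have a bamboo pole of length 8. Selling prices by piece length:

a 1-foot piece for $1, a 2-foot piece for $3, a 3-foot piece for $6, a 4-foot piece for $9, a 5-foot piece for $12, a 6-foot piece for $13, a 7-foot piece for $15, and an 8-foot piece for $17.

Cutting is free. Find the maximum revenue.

Consider every possible first cut. r[k] is the best of p[i]+r[k−i] over all sellable i≤k.
r[1] = 1
r[2] = max(1+1, 3+0) = 3
r[3] = max(1+3, 3+1, 6+0) = 6
r[4] = max(1+6, 3+3, 6+1, 9+0) = 9
r[5] = max(1+9, 3+6, 6+3, 9+1, 12+0) = 12
r[6] = max(1+12, 3+9, 6+6, 9+3, 12+1, 13+0) = 13
r[7] = max(1+13, 3+12, 6+9, …, 13+1, 15+0) = 15
r[8] = max(1+15, 3+13, 6+12, …, 15+1, 17+0) = 18
One optimal cutting: 5 + 3 → $12 + $6 = $18.

18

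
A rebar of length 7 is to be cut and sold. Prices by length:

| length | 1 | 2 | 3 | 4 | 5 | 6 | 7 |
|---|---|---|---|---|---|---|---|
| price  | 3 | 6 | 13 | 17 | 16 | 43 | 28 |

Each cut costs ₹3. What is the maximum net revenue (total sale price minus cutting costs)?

Let net[k] be the best obtainable value from length k. For each k, try every first piece i and keep the best of price[i] + net[k−i] minus the 3 cut fee when i<k.
net[1] = 3
net[2] = max(3+3-3, 6+0) = 6
net[3] = max(3+6-3, 6+3-3, 13+0) = 13
net[4] = max(3+13-3, 6+6-3, 13+3-3, 17+0) = 17
net[5] = max(3+17-3, 6+13-3, 13+6-3, 17+3-3, 16+0) = 17
net[6] = max(3+17-3, 6+17-3, 13+13-3, 17+6-3, 16+3-3, 43+0) = 43
net[7] = max(3+43-3, 6+17-3, 13+17-3, …, 43+3-3, 28+0) = 43
One optimal plan: pieces 6 + 1 (1 cut) → ₹46 − ₹3 = ₹43.

43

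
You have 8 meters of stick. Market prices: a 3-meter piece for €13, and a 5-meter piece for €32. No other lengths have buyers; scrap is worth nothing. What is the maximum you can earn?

Consider every possible first cut. f[k] is the best of p[i]+f[k−i] over all sellable i≤k.
f[1] = 0
f[2] = 0
f[3] = 13
f[4] = 13
f[5] = max(13+0, 32+0) = 32
f[6] = max(13+13, 32+0) = 32
f[7] = max(13+13, 32+0) = 32
f[8] = max(13+32, 32+13) = 45
One optimal cutting: 5 + 3 → €45.

45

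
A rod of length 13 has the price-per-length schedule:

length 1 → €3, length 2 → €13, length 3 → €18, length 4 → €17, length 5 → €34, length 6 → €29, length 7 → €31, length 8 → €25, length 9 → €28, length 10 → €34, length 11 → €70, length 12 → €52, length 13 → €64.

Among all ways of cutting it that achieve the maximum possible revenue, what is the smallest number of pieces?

Consider every possible first cut. r[k] is the best of p[i]+r[k−i] over all sellable i≤k.
r[1] = 3
r[2] = max(3+3, 13+0) = 13
r[3] = max(3+13, 13+3, 18+0) = 18
r[4] = max(3+18, 13+13, 18+3, 17+0) = 26
r[5] = max(3+26, 13+18, 18+13, 17+3, 34+0) = 34
r[6] = max(3+34, 13+26, 18+18, 17+13, 34+3, 29+0) = 39
r[7] = max(3+39, 13+34, 18+26, …, 29+3, 31+0) = 47
r[8] = max(3+47, 13+39, 18+34, …, 31+3, 25+0) = 52
r[9] = max(3+52, 13+47, 18+39, …, 25+3, 28+0) = 60
r[10] = max(3+60, 13+52, 18+47, …, 28+3, 34+0) = 68
r[11] = max(3+68, 13+60, 18+52, …, 34+3, 70+0) = 73
r[12] = max(3+73, 13+68, 18+60, …, 70+3, 52+0) = 81
r[13] = max(3+81, 13+73, 18+68, …, 52+3, 64+0) = 86
Maximum revenue is €86.
Now minimize piece count subject to staying optimal: for each k, pieces[k] = 1 + min over i with p[i]+r[k−i]=r[k] of pieces[k−i].
pieces[10] = 2
pieces[11] = 4
pieces[12] = 3
pieces[13] = 3

3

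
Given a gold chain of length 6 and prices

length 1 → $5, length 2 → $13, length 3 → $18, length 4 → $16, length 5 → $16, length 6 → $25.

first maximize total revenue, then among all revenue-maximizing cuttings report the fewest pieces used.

Let r[k] be the best obtainable value from length k. For each k, try every first piece i and keep the best of price[i] + r[k−i].
r[1] = 5
r[2] = 13
r[3] = 18  (first piece 1, then r[2]=13)
r[4] = 26  (first piece 2, then r[2]=13)
r[5] = 31  (first piece 1, then r[4]=26)
r[6] = 39  (first piece 2, then r[4]=26)
Maximum revenue is $39.
Now minimize piece count subject to staying optimal: for each k, pieces[k] = 1 + min over i with p[i]+r[k−i]=r[k] of pieces[k−i].
pieces[3] = 1
pieces[4] = 2
pieces[5] = 2
pieces[6] = 3

3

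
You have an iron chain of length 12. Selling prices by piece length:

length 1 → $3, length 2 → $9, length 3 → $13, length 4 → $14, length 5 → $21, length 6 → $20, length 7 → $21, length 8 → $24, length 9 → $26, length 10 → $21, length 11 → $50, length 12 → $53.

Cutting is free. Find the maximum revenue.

54

Consider every possible first cut. v[k] is the best of p[i]+v[k−i] over all sellable i≤k.
v[1] = 3
v[2] = max(3+3, 9+0) = 9
v[3] = max(3+9, 9+3, 13+0) = 13
v[4] = max(3+13, 9+9, 13+3, 14+0) = 18
v[5] = max(3+18, 9+13, 13+9, 14+3, 21+0) = 22
v[6] = max(3+22, 9+18, 13+13, 14+9, 21+3, 20+0) = 27
v[7] = max(3+27, 9+22, 13+18, …, 20+3, 21+0) = 31
v[8] = max(3+31, 9+27, 13+22, …, 21+3, 24+0) = 36
v[9] = max(3+36, 9+31, 13+27, …, 24+3, 26+0) = 40
v[10] = max(3+40, 9+36, 13+31, …, 26+3, 21+0) = 45
v[11] = max(3+45, 9+40, 13+36, …, 21+3, 50+0) = 50
v[12] = max(3+50, 9+45, 13+40, …, 50+3, 53+0) = 54
One optimal cutting: 2 + 2 + 2 + 2 + 2 + 2 → $9 + $9 + $9 + $9 + $9 + $9 = $54.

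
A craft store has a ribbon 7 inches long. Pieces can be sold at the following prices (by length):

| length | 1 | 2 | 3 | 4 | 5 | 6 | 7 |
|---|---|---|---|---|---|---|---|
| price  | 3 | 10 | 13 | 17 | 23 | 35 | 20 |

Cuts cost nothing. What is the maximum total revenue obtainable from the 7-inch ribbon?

Build R[k] bottom-up: R[k] = max over allowed piece i of (p[i] + R[k−i]).
R[1] = 3
R[2] = 10
R[3] = 13  (first piece 1, then R[2]=10)
R[4] = 20  (first piece 2, then R[2]=10)
R[5] = 23  (first piece 1, then R[4]=20)
R[6] = 35
R[7] = 38  (first piece 1, then R[6]=35)
One optimal cutting: 6 + 1 → ¢35 + ¢3 = ¢38.

38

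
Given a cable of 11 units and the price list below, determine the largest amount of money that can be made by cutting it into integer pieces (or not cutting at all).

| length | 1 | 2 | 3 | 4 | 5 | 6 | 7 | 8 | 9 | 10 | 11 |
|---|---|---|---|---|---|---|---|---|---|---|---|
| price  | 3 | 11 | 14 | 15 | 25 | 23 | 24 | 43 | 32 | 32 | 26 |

Build R[k] bottom-up: R[k] = max over allowed piece i of (p[i] + R[k−i]).
R[1] = 3
R[2] = max(3+3, 11+0) = 11
R[3] = max(3+11, 11+3, 14+0) = 14
R[4] = max(3+14, 11+11, 14+3, 15+0) = 22
R[5] = max(3+22, 11+14, 14+11, 15+3, 25+0) = 25
R[6] = max(3+25, 11+22, 14+14, 15+11, 25+3, 23+0) = 33
R[7] = max(3+33, 11+25, 14+22, …, 23+3, 24+0) = 36
R[8] = max(3+36, 11+33, 14+25, …, 24+3, 43+0) = 44
R[9] = max(3+44, 11+36, 14+33, …, 43+3, 32+0) = 47
R[10] = max(3+47, 11+44, 14+36, …, 32+3, 32+0) = 55
R[11] = max(3+55, 11+47, 14+44, …, 32+3, 26+0) = 58
One optimal cutting: 2 + 2 + 2 + 2 + 2 + 1 → €11 + €11 + €11 + €11 + €11 + €3 = €58.

58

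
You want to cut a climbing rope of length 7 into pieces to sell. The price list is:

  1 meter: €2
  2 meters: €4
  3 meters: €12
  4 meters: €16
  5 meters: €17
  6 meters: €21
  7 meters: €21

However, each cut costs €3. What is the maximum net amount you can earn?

25

Build r[k] bottom-up: r[k] = max over allowed piece i of (p[i] + r[k−i]) − 3 per cut.
r[1] = 2
r[2] = max(2+2-3, 4+0) = 4
r[3] = max(2+4-3, 4+2-3, 12+0) = 12
r[4] = max(2+12-3, 4+4-3, 12+2-3, 16+0) = 16
r[5] = max(2+16-3, 4+12-3, 12+4-3, 16+2-3, 17+0) = 17
r[6] = max(2+17-3, 4+16-3, 12+12-3, 16+4-3, 17+2-3, 21+0) = 21
r[7] = max(2+21-3, 4+17-3, 12+16-3, …, 21+2-3, 21+0) = 25
One optimal plan: pieces 4 + 3 (1 cut) → €28 − €3 = €25.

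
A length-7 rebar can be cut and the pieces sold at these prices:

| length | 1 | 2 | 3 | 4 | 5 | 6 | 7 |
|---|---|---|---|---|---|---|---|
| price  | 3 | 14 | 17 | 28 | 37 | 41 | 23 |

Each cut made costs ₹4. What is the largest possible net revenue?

Let v[k] be the best obtainable value from length k. For each k, try every first piece i and keep the best of price[i] + v[k−i] minus the 4 cut fee when i<k.
v[1] = 3
v[2] = 14
v[3] = 17
v[4] = 28
v[5] = 37
v[6] = 41
v[7] = 47  (first piece 2, then v[5]=37)
One optimal plan: pieces 5 + 2 (1 cut) → ₹51 − ₹4 = ₹47.

47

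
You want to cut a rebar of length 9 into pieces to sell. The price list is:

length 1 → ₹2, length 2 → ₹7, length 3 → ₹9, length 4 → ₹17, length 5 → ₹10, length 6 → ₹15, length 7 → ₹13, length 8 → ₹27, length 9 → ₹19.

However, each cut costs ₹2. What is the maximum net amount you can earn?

32

Consider every possible first cut. net[k] is the best of p[i]+net[k−i] over all sellable i≤k, charging 2 whenever i<k.
net[1] = 2
net[2] = max(2+2-2, 7+0) = 7
net[3] = max(2+7-2, 7+2-2, 9+0) = 9
net[4] = max(2+9-2, 7+7-2, 9+2-2, 17+0) = 17
net[5] = max(2+17-2, 7+9-2, 9+7-2, 17+2-2, 10+0) = 17
net[6] = max(2+17-2, 7+17-2, 9+9-2, 17+7-2, 10+2-2, 15+0) = 22
net[7] = max(2+22-2, 7+17-2, 9+17-2, …, 15+2-2, 13+0) = 24
net[8] = max(2+24-2, 7+22-2, 9+17-2, …, 13+2-2, 27+0) = 32
net[9] = max(2+32-2, 7+24-2, 9+22-2, …, 27+2-2, 19+0) = 32
One optimal plan: pieces 4 + 4 + 1 (2 cuts) → ₹36 − ₹4 = ₹32.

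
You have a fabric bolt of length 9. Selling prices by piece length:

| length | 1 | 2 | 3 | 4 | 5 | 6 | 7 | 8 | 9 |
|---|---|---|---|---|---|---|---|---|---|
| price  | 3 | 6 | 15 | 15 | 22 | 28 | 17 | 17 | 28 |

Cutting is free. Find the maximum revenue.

Build R[k] bottom-up: R[k] = max over allowed piece i of (p[i] + R[k−i]).
R[1] = 3
R[2] = 6  (first piece 1, then R[1]=3)
R[3] = 15
R[4] = 18  (first piece 1, then R[3]=15)
R[5] = 22
R[6] = 30  (first piece 3, then R[3]=15)
R[7] = 33  (first piece 1, then R[6]=30)
R[8] = 37  (first piece 3, then R[5]=22)
R[9] = 45  (first piece 3, then R[6]=30)
One optimal cutting: 3 + 3 + 3 → $15 + $15 + $15 = $45.

45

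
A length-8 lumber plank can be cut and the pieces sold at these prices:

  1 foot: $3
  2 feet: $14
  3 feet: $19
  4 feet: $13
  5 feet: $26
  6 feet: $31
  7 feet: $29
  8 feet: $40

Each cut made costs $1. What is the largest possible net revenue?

Consider every possible first cut. v[k] is the best of p[i]+v[k−i] over all sellable i≤k, charging 1 whenever i<k.
v[1] = 3
v[2] = 14
v[3] = 19
v[4] = 27  (first piece 2, then v[2]=14)
v[5] = 32  (first piece 2, then v[3]=19)
v[6] = 40  (first piece 2, then v[4]=27)
v[7] = 45  (first piece 2, then v[5]=32)
v[8] = 53  (first piece 2, then v[6]=40)
One optimal plan: pieces 2 + 2 + 2 + 2 (3 cuts) → $56 − $3 = $53.

53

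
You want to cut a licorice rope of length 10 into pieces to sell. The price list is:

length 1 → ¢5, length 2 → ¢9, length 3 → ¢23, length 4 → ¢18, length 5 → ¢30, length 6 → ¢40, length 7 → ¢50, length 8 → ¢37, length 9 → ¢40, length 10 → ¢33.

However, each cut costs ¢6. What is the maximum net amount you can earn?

67

Build r[k] bottom-up: r[k] = max over allowed piece i of (p[i] + r[k−i]) − 6 per cut.
r[1] = 5
r[2] = 9
r[3] = 23
r[4] = 22  (first piece 1, then r[3]=23)
r[5] = 30
r[6] = 40  (first piece 3, then r[3]=23)
r[7] = 50
r[8] = 49  (first piece 1, then r[7]=50)
r[9] = 57  (first piece 3, then r[6]=40)
r[10] = 67  (first piece 3, then r[7]=50)
One optimal plan: pieces 7 + 3 (1 cut) → ¢73 − ¢6 = ¢67.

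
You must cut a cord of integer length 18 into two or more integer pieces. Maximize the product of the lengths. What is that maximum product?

729

Define P[k] = max over 1≤i<k of i · max(k−i, P[k−i]); the inner max lets the remainder stay uncut if that's better.
P[2] = 1·max(1,0) = 1·1 = 1
P[3] = max(1·2, 2·1) = 2
P[4] = max(1·3, 2·2, 3·1) = 4
P[5] = max(1·4, 2·3, 3·2, 4·1) = 6
P[6] = max(1·6, 2·4, 3·3, 4·2, 5·1) = 9
P[7] = max(1·9, 2·6, 3·4, 4·3, 5·2, 6·1) = 12
P[8] = max(1·12, 2·9, 3·6, …, 6·2, 7·1) = 18
P[9] = max(1·18, 2·12, 3·9, …, 7·2, 8·1) = 27
P[10] = max(1·27, 2·18, 3·12, …, 8·2, 9·1) = 36
P[11] = max(1·36, 2·27, 3·18, …, 9·2, 10·1) = 54
P[12] = max(1·54, 2·36, 3·27, …, 10·2, 11·1) = 81
P[13] = max(1·81, 2·54, 3·36, …, 11·2, 12·1) = 108
P[14] = max(1·108, 2·81, 3·54, …, 12·2, 13·1) = 162
P[15] = max(1·162, 2·108, 3·81, …, 13·2, 14·1) = 243
P[16] = max(1·243, 2·162, 3·108, …, 14·2, 15·1) = 324
P[17] = max(1·324, 2·243, 3·162, …, 15·2, 16·1) = 486
P[18] = max(1·486, 2·324, 3·243, …, 16·2, 17·1) = 729
One optimal split: 3 + 3 + 3 + 3 + 3 + 3; product 3·3·3·3·3·3 = 729.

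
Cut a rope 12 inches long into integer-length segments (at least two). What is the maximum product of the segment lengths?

81

Fill P[k] for k=2..12: at each k try every first piece i and multiply by the better of (k−i) uncut or P[k−i].
Small cases: P[2]=1, P[3]=2, P[4]=4, P[5]=6, P[6]=9, P[7]=12.
P[8] = 2*max(6,9) = 2*9 = 18
P[9] = 3*max(6,9) = 3*9 = 27
P[10] = 2*max(8,18) = 2*18 = 36
P[11] = 2*max(9,27) = 2*27 = 54
P[12] = 3*max(9,27) = 3*27 = 81
One optimal split: 3 + 3 + 3 + 3; product 3*3*3*3 = 81.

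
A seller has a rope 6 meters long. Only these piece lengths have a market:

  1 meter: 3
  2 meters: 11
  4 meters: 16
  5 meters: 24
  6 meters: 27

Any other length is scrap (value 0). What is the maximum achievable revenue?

33

Build best[k] bottom-up: best[k] = max over allowed piece i of (p[i] + best[k−i]).
best[1] = 3
best[2] = 11
best[3] = 14  (first piece 1, then best[2]=11)
best[4] = 22  (first piece 2, then best[2]=11)
best[5] = 25  (first piece 1, then best[4]=22)
best[6] = 33  (first piece 2, then best[4]=22)
One optimal cutting: 2 + 2 + 2 → 33.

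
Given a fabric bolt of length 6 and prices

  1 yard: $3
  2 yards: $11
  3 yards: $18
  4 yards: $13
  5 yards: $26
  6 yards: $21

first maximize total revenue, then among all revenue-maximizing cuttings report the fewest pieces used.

Let r[k] be the best obtainable value from length k. For each k, try every first piece i and keep the best of price[i] + r[k−i].
r[1] = 3
r[2] = max(3+3, 11+0) = 11
r[3] = max(3+11, 11+3, 18+0) = 18
r[4] = max(3+18, 11+11, 18+3, 13+0) = 22
r[5] = max(3+22, 11+18, 18+11, 13+3, 26+0) = 29
r[6] = max(3+29, 11+22, 18+18, 13+11, 26+3, 21+0) = 36
Maximum revenue is $36.
Now minimize piece count subject to staying optimal: for each k, pieces[k] = 1 + min over i with p[i]+r[k−i]=r[k] of pieces[k−i].
pieces[3] = 1
pieces[4] = 2
pieces[5] = 2
pieces[6] = 2

2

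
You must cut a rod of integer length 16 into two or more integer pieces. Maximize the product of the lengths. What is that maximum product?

324

Fill m[k] for k=2..16: at each k try every first piece i and multiply by the better of (k−i) uncut or m[k−i].
m[2] = 1·max(1,0) = 1·1 = 1
m[3] = 1·max(2,1) = 1·2 = 2
m[4] = 2·max(2,1) = 2·2 = 4
m[5] = 2·max(3,2) = 2·3 = 6
m[6] = 3·max(3,2) = 3·3 = 9
m[7] = 2·max(5,6) = 2·6 = 12
m[8] = 2·max(6,9) = 2·9 = 18
m[9] = 3·max(6,9) = 3·9 = 27
m[10] = 2·max(8,18) = 2·18 = 36
m[11] = 2·max(9,27) = 2·27 = 54
m[12] = 3·max(9,27) = 3·27 = 81
m[13] = 2·max(11,54) = 2·54 = 108
m[14] = 2·max(12,81) = 2·81 = 162
m[15] = 3·max(12,81) = 3·81 = 243
m[16] = 2·max(14,162) = 2·162 = 324
One optimal split: 3 + 3 + 3 + 3 + 2 + 2; product 3·3·3·3·2·2 = 324.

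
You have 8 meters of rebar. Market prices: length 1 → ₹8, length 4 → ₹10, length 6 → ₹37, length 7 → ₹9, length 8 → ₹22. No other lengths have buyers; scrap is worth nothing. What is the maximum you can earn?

Build f[k] bottom-up: f[k] = max over allowed piece i of (p[i] + f[k−i]).
f[1] = 8
f[2] = 16  (first piece 1, then f[1]=8)
f[3] = 24  (first piece 1, then f[2]=16)
f[4] = 32  (first piece 1, then f[3]=24)
f[5] = 40  (first piece 1, then f[4]=32)
f[6] = 48  (first piece 1, then f[5]=40)
f[7] = 56  (first piece 1, then f[6]=48)
f[8] = 64  (first piece 1, then f[7]=56)
One optimal cutting: 1 + 1 + 1 + 1 + 1 + 1 + 1 + 1 → ₹64.

64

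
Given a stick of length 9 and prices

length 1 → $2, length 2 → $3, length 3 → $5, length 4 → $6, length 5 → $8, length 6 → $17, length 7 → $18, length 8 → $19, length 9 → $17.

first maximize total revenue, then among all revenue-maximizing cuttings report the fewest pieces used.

4

Build r[k] bottom-up: r[k] = max over allowed piece i of (p[i] + r[k−i]).
r[1] = 2
r[2] = 4  (first piece 1, then r[1]=2)
r[3] = 6  (first piece 1, then r[2]=4)
r[4] = 8  (first piece 1, then r[3]=6)
r[5] = 10  (first piece 1, then r[4]=8)
r[6] = 17
r[7] = 19  (first piece 1, then r[6]=17)
r[8] = 21  (first piece 1, then r[7]=19)
r[9] = 23  (first piece 1, then r[8]=21)
Maximum revenue is $23.
Now minimize piece count subject to staying optimal: for each k, pieces[k] = 1 + min over i with p[i]+r[k−i]=r[k] of pieces[k−i].
pieces[6] = 1
pieces[7] = 2
pieces[8] = 3
pieces[9] = 4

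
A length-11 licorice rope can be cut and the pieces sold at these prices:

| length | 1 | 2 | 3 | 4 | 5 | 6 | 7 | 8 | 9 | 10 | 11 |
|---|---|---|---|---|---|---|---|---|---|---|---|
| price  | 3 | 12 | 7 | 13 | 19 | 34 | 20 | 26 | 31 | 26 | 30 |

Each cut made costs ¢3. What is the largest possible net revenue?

52

Let v[k] be the best obtainable value from length k. For each k, try every first piece i and keep the best of price[i] + v[k−i] minus the 3 cut fee when i<k.
v[1] = 3
v[2] = 12
v[3] = 12  (first piece 1, then v[2]=12)
v[4] = 21  (first piece 2, then v[2]=12)
v[5] = 21  (first piece 1, then v[4]=21)
v[6] = 34
v[7] = 34  (first piece 1, then v[6]=34)
v[8] = 43  (first piece 2, then v[6]=34)
v[9] = 43  (first piece 1, then v[8]=43)
v[10] = 52  (first piece 2, then v[8]=43)
v[11] = 52  (first piece 1, then v[10]=52)
One optimal plan: pieces 6 + 2 + 2 + 1 (3 cuts) → ¢61 − ¢9 = ¢52.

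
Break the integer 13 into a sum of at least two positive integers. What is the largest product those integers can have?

108

Let f[k] be the best product for length k (with at least one cut). For each first piece i, the rest contributes max(k−i, f[k−i]).
Small cases: f[2]=1, f[3]=2, f[4]=4, f[5]=6.
f[6] = max(1·6, 2·4, 3·3, 4·2, 5·1) = 9
f[7] = max(1·9, 2·6, 3·4, 4·3, 5·2, 6·1) = 12
f[8] = max(1·12, 2·9, 3·6, …, 6·2, 7·1) = 18
f[9] = max(1·18, 2·12, 3·9, …, 7·2, 8·1) = 27
f[10] = max(1·27, 2·18, 3·12, …, 8·2, 9·1) = 36
f[11] = max(1·36, 2·27, 3·18, …, 9·2, 10·1) = 54
f[12] = max(1·54, 2·36, 3·27, …, 10·2, 11·1) = 81
f[13] = max(1·81, 2·54, 3·36, …, 11·2, 12·1) = 108
One optimal split: 3 + 3 + 3 + 2 + 2; product 3·3·3·2·2 = 108.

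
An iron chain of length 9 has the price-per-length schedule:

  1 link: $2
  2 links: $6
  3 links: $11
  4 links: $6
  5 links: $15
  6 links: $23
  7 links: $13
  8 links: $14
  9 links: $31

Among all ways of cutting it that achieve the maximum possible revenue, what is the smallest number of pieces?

2

Build r[k] bottom-up: r[k] = max over allowed piece i of (p[i] + r[k−i]).
r[1] = 2
r[2] = 6
r[3] = 11
r[4] = 13  (first piece 1, then r[3]=11)
r[5] = 17  (first piece 2, then r[3]=11)
r[6] = 23
r[7] = 25  (first piece 1, then r[6]=23)
r[8] = 29  (first piece 2, then r[6]=23)
r[9] = 34  (first piece 3, then r[6]=23)
Maximum revenue is $34.
Now minimize piece count subject to staying optimal: for each k, pieces[k] = 1 + min over i with p[i]+r[k−i]=r[k] of pieces[k−i].
pieces[6] = 1
pieces[7] = 2
pieces[8] = 2
pieces[9] = 2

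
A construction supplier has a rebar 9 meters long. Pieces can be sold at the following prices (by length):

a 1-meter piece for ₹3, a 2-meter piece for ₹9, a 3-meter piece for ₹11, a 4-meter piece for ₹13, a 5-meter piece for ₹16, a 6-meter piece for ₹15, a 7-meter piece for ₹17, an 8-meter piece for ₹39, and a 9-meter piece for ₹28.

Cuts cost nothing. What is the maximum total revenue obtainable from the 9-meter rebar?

Let v[k] be the best obtainable value from length k. For each k, try every first piece i and keep the best of price[i] + v[k−i].
v[1] = 3
v[2] = max(3+3, 9+0) = 9
v[3] = max(3+9, 9+3, 11+0) = 12
v[4] = max(3+12, 9+9, 11+3, 13+0) = 18
v[5] = max(3+18, 9+12, 11+9, 13+3, 16+0) = 21
v[6] = max(3+21, 9+18, 11+12, 13+9, 16+3, 15+0) = 27
v[7] = max(3+27, 9+21, 11+18, …, 15+3, 17+0) = 30
v[8] = max(3+30, 9+27, 11+21, …, 17+3, 39+0) = 39
v[9] = max(3+39, 9+30, 11+27, …, 39+3, 28+0) = 42
One optimal cutting: 8 + 1 → ₹39 + ₹3 = ₹42.

42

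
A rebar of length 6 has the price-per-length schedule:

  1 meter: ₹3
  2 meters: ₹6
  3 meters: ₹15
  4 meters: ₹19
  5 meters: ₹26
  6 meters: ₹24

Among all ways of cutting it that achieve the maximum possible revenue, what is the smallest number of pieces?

Consider every possible first cut. r[k] is the best of p[i]+r[k−i] over all sellable i≤k.
r[1] = 3
r[2] = 6  (first piece 1, then r[1]=3)
r[3] = 15
r[4] = 19
r[5] = 26
r[6] = 30  (first piece 3, then r[3]=15)
Maximum revenue is ₹30.
Now minimize piece count subject to staying optimal: for each k, pieces[k] = 1 + min over i with p[i]+r[k−i]=r[k] of pieces[k−i].
pieces[3] = 1
pieces[4] = 1
pieces[5] = 1
pieces[6] = 2

2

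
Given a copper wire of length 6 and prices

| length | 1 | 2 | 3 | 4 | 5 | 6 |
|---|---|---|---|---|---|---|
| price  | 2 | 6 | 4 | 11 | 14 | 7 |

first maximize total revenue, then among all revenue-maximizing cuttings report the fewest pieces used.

Build r[k] bottom-up: r[k] = max over allowed piece i of (p[i] + r[k−i]).
r[1] = 2
r[2] = max(2+2, 6+0) = 6
r[3] = max(2+6, 6+2, 4+0) = 8
r[4] = max(2+8, 6+6, 4+2, 11+0) = 12
r[5] = max(2+12, 6+8, 4+6, 11+2, 14+0) = 14
r[6] = max(2+14, 6+12, 4+8, 11+6, 14+2, 7+0) = 18
Maximum revenue is €18.
Now minimize piece count subject to staying optimal: for each k, pieces[k] = 1 + min over i with p[i]+r[k−i]=r[k] of pieces[k−i].
pieces[3] = 2
pieces[4] = 2
pieces[5] = 1
pieces[6] = 3

3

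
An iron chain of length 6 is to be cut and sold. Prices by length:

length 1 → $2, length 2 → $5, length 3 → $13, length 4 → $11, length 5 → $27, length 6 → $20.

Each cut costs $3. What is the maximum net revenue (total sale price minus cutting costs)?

26

Let r[k] be the best obtainable value from length k. For each k, try every first piece i and keep the best of price[i] + r[k−i] minus the 3 cut fee when i<k.
r[1] = 2
r[2] = 5
r[3] = 13
r[4] = 12  (first piece 1, then r[3]=13)
r[5] = 27
r[6] = 26  (first piece 1, then r[5]=27)
One optimal plan: pieces 5 + 1 (1 cut) → $29 − $3 = $26.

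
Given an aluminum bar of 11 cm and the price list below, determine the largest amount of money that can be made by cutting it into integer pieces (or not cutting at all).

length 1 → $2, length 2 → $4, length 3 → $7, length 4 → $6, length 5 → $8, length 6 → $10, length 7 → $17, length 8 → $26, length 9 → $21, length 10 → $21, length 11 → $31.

33

Consider every possible first cut. v[k] is the best of p[i]+v[k−i] over all sellable i≤k.
v[1] = 2
v[2] = 4  (first piece 1, then v[1]=2)
v[3] = 7
v[4] = 9  (first piece 1, then v[3]=7)
v[5] = 11  (first piece 1, then v[4]=9)
v[6] = 14  (first piece 3, then v[3]=7)
v[7] = 17
v[8] = 26
v[9] = 28  (first piece 1, then v[8]=26)
v[10] = 30  (first piece 1, then v[9]=28)
v[11] = 33  (first piece 3, then v[8]=26)
One optimal cutting: 8 + 3 → $26 + $7 = $33.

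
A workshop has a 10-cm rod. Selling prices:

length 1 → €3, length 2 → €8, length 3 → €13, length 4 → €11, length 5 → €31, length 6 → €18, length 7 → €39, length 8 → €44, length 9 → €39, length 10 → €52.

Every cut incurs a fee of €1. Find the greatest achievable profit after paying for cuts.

61

Consider every possible first cut. r[k] is the best of p[i]+r[k−i] over all sellable i≤k, charging 1 whenever i<k.
r[1] = 3
r[2] = max(3+3-1, 8+0) = 8
r[3] = max(3+8-1, 8+3-1, 13+0) = 13
r[4] = max(3+13-1, 8+8-1, 13+3-1, 11+0) = 15
r[5] = max(3+15-1, 8+13-1, 13+8-1, 11+3-1, 31+0) = 31
r[6] = max(3+31-1, 8+15-1, 13+13-1, 11+8-1, 31+3-1, 18+0) = 33
r[7] = max(3+33-1, 8+31-1, 13+15-1, …, 18+3-1, 39+0) = 39
r[8] = max(3+39-1, 8+33-1, 13+31-1, …, 39+3-1, 44+0) = 44
r[9] = max(3+44-1, 8+39-1, 13+33-1, …, 44+3-1, 39+0) = 46
r[10] = max(3+46-1, 8+44-1, 13+39-1, …, 39+3-1, 52+0) = 61
One optimal plan: pieces 5 + 5 (1 cut) → €62 − €1 = €61.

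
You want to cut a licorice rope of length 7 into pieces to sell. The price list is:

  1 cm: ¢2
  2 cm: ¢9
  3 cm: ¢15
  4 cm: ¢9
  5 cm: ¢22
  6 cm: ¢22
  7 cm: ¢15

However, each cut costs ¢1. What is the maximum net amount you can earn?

31

Let net[k] be the best obtainable value from length k. For each k, try every first piece i and keep the best of price[i] + net[k−i] minus the 1 cut fee when i<k.
net[1] = 2
net[2] = max(2+2-1, 9+0) = 9
net[3] = max(2+9-1, 9+2-1, 15+0) = 15
net[4] = max(2+15-1, 9+9-1, 15+2-1, 9+0) = 17
net[5] = max(2+17-1, 9+15-1, 15+9-1, 9+2-1, 22+0) = 23
net[6] = max(2+23-1, 9+17-1, 15+15-1, 9+9-1, 22+2-1, 22+0) = 29
net[7] = max(2+29-1, 9+23-1, 15+17-1, …, 22+2-1, 15+0) = 31
One optimal plan: pieces 3 + 2 + 2 (2 cuts) → ¢33 − ¢2 = ¢31.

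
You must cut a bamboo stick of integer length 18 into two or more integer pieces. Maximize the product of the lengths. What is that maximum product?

Define m[k] = max over 1≤i<k of i · max(k−i, m[k−i]); the inner max lets the remainder stay uncut if that's better.
Small cases: m[2]=1, m[3]=2, m[4]=4, m[5]=6, m[6]=9, m[7]=12, m[8]=18, m[9]=27, m[10]=36, m[11]=54.
m[12] = max(1×54, 2×36, 3×27, …, 10×2, 11×1) = 81
m[13] = max(1×81, 2×54, 3×36, …, 11×2, 12×1) = 108
m[14] = max(1×108, 2×81, 3×54, …, 12×2, 13×1) = 162
m[15] = max(1×162, 2×108, 3×81, …, 13×2, 14×1) = 243
m[16] = max(1×243, 2×162, 3×108, …, 14×2, 15×1) = 324
m[17] = max(1×324, 2×243, 3×162, …, 15×2, 16×1) = 486
m[18] = max(1×486, 2×324, 3×243, …, 16×2, 17×1) = 729
One optimal split: 3 + 3 + 3 + 3 + 3 + 3; product 3×3×3×3×3×3 = 729.

729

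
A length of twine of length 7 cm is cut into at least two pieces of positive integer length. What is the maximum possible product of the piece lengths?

12

Define P[k] = max over 1≤i<k of i · max(k−i, P[k−i]); the inner max lets the remainder stay uncut if that's better.
P[2] = 1·max(1,0) = 1·1 = 1
P[3] = 1·max(2,1) = 1·2 = 2
P[4] = 2·max(2,1) = 2·2 = 4
P[5] = 2·max(3,2) = 2·3 = 6
P[6] = 3·max(3,2) = 3·3 = 9
P[7] = 2·max(5,6) = 2·6 = 12
One optimal split: 3 + 2 + 2; product 3·2·2 = 12.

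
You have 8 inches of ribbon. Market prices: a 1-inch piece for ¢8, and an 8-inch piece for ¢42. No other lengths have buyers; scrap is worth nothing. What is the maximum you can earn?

64

Consider every possible first cut. best[k] is the best of p[i]+best[k−i] over all sellable i≤k.
best[1] = 8
best[2] = 16  (first piece 1, then best[1]=8)
best[3] = 24  (first piece 1, then best[2]=16)
best[4] = 32  (first piece 1, then best[3]=24)
best[5] = 40  (first piece 1, then best[4]=32)
best[6] = 48  (first piece 1, then best[5]=40)
best[7] = 56  (first piece 1, then best[6]=48)
best[8] = 64  (first piece 1, then best[7]=56)
One optimal cutting: 1 + 1 + 1 + 1 + 1 + 1 + 1 + 1 → ¢64.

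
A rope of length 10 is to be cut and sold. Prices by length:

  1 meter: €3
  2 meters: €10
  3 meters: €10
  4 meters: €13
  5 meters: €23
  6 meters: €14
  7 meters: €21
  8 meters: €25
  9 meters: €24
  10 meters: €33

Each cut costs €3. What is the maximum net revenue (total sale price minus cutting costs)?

43

Consider every possible first cut. v[k] is the best of p[i]+v[k−i] over all sellable i≤k, charging 3 whenever i<k.
v[1] = 3
v[2] = 10
v[3] = 10  (first piece 1, then v[2]=10)
v[4] = 17  (first piece 2, then v[2]=10)
v[5] = 23
v[6] = 24  (first piece 2, then v[4]=17)
v[7] = 30  (first piece 2, then v[5]=23)
v[8] = 31  (first piece 2, then v[6]=24)
v[9] = 37  (first piece 2, then v[7]=30)
v[10] = 43  (first piece 5, then v[5]=23)
One optimal plan: pieces 5 + 5 (1 cut) → €46 − €3 = €43.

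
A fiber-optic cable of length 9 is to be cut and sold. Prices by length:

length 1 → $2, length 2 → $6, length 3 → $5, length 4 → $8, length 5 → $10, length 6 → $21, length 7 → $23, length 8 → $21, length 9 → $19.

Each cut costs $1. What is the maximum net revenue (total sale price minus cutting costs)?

28

Build v[k] bottom-up: v[k] = max over allowed piece i of (p[i] + v[k−i]) − 1 per cut.
v[1] = 2
v[2] = max(2+2-1, 6+0) = 6
v[3] = max(2+6-1, 6+2-1, 5+0) = 7
v[4] = max(2+7-1, 6+6-1, 5+2-1, 8+0) = 11
v[5] = max(2+11-1, 6+7-1, 5+6-1, 8+2-1, 10+0) = 12
v[6] = max(2+12-1, 6+11-1, 5+7-1, 8+6-1, 10+2-1, 21+0) = 21
v[7] = max(2+21-1, 6+12-1, 5+11-1, …, 21+2-1, 23+0) = 23
v[8] = max(2+23-1, 6+21-1, 5+12-1, …, 23+2-1, 21+0) = 26
v[9] = max(2+26-1, 6+23-1, 5+21-1, …, 21+2-1, 19+0) = 28
One optimal plan: pieces 7 + 2 (1 cut) → $29 − $1 = $28.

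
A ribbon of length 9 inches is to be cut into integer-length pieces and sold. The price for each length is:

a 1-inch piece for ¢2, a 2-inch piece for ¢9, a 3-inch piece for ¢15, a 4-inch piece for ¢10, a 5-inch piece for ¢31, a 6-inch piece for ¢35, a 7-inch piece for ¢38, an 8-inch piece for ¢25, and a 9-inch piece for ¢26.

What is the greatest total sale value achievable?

Let best[k] be the best obtainable value from length k. For each k, try every first piece i and keep the best of price[i] + best[k−i].
best[1] = 2
best[2] = 9
best[3] = 15
best[4] = 18  (first piece 2, then best[2]=9)
best[5] = 31
best[6] = 35
best[7] = 40  (first piece 2, then best[5]=31)
best[8] = 46  (first piece 3, then best[5]=31)
best[9] = 50  (first piece 3, then best[6]=35)
One optimal cutting: 6 + 3 → ¢35 + ¢15 = ¢50.

50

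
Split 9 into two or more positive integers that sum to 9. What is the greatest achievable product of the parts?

Define g[k] = max over 1≤i<k of i · max(k−i, g[k−i]); the inner max lets the remainder stay uncut if that's better.
g[2] = 1×max(1,0) = 1×1 = 1
g[3] = 1×max(2,1) = 1×2 = 2
g[4] = 2×max(2,1) = 2×2 = 4
g[5] = 2×max(3,2) = 2×3 = 6
g[6] = 3×max(3,2) = 3×3 = 9
g[7] = 2×max(5,6) = 2×6 = 12
g[8] = 2×max(6,9) = 2×9 = 18
g[9] = 3×max(6,9) = 3×9 = 27
One optimal split: 3 + 3 + 3; product 3×3×3 = 27.

27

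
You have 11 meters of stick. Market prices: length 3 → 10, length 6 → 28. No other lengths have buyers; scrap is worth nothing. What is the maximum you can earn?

Build f[k] bottom-up: f[k] = max over allowed piece i of (p[i] + f[k−i]).
f[1] = 0
f[2] = 0
f[3] = 10
f[4] = 10
f[5] = 10
f[6] = max(10+10, 28+0) = 28
f[7] = max(10+10, 28+0) = 28
f[8] = max(10+10, 28+0) = 28
f[9] = max(10+28, 28+10) = 38
f[10] = max(10+28, 28+10) = 38
f[11] = max(10+28, 28+10) = 38
One optimal cutting: pieces 6 + 3 with 2 meters of scrap → 38.

38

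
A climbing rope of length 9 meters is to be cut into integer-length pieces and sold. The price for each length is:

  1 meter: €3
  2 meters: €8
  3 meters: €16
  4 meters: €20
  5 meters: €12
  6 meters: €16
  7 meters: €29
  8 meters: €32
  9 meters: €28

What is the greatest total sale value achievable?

48

Consider every possible first cut. v[k] is the best of p[i]+v[k−i] over all sellable i≤k.
v[1] = 3
v[2] = 8
v[3] = 16
v[4] = 20
v[5] = 24  (first piece 2, then v[3]=16)
v[6] = 32  (first piece 3, then v[3]=16)
v[7] = 36  (first piece 3, then v[4]=20)
v[8] = 40  (first piece 2, then v[6]=32)
v[9] = 48  (first piece 3, then v[6]=32)
One optimal cutting: 3 + 3 + 3 → €16 + €16 + €16 = €48.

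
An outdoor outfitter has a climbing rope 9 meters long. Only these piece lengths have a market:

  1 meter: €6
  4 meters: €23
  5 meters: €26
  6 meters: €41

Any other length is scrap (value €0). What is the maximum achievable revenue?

59

Consider every possible first cut. f[k] is the best of p[i]+f[k−i] over all sellable i≤k.
f[1] = 6
f[2] = 12  (first piece 1, then f[1]=6)
f[3] = 18  (first piece 1, then f[2]=12)
f[4] = max(6+18, 23+0) = 24
f[5] = max(6+24, 23+6, 26+0) = 30
f[6] = max(6+30, 23+12, 26+6, 41+0) = 41
f[7] = max(6+41, 23+18, 26+12, 41+6) = 47
f[8] = max(6+47, 23+24, 26+18, 41+12) = 53
f[9] = max(6+53, 23+30, 26+24, 41+18) = 59
One optimal cutting: 6 + 1 + 1 + 1 → €59.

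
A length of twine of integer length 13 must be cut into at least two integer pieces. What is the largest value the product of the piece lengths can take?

Fill g[k] for k=2..13: at each k try every first piece i and multiply by the better of (k−i) uncut or g[k−i].
Small cases: g[2]=1, g[3]=2, g[4]=4, g[5]=6, g[6]=9.
g[7] = 2·max(5,6) = 2·6 = 12
g[8] = 2·max(6,9) = 2·9 = 18
g[9] = 3·max(6,9) = 3·9 = 27
g[10] = 2·max(8,18) = 2·18 = 36
g[11] = 2·max(9,27) = 2·27 = 54
g[12] = 3·max(9,27) = 3·27 = 81
g[13] = 2·max(11,54) = 2·54 = 108
One optimal split: 3 + 3 + 3 + 2 + 2; product 3·3·3·2·2 = 108.

108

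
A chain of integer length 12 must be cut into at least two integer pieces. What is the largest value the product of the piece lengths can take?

81

Fill f[k] for k=2..12: at each k try every first piece i and multiply by the better of (k−i) uncut or f[k−i].
f[2] = 1·max(1,0) = 1·1 = 1
f[3] = max(1·2, 2·1) = 2
f[4] = max(1·3, 2·2, 3·1) = 4
f[5] = max(1·4, 2·3, 3·2, 4·1) = 6
f[6] = max(1·6, 2·4, 3·3, 4·2, 5·1) = 9
f[7] = max(1·9, 2·6, 3·4, 4·3, 5·2, 6·1) = 12
f[8] = max(1·12, 2·9, 3·6, …, 6·2, 7·1) = 18
f[9] = max(1·18, 2·12, 3·9, …, 7·2, 8·1) = 27
f[10] = max(1·27, 2·18, 3·12, …, 8·2, 9·1) = 36
f[11] = max(1·36, 2·27, 3·18, …, 9·2, 10·1) = 54
f[12] = max(1·54, 2·36, 3·27, …, 10·2, 11·1) = 81
One optimal split: 3 + 3 + 3 + 3; product 3·3·3·3 = 81.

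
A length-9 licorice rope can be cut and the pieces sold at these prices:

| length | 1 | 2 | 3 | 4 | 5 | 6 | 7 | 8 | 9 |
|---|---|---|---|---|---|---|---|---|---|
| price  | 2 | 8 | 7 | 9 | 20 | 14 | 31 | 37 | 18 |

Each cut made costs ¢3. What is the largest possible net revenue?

Consider every possible first cut. v[k] is the best of p[i]+v[k−i] over all sellable i≤k, charging 3 whenever i<k.
v[1] = 2
v[2] = 8
v[3] = 7  (first piece 1, then v[2]=8)
v[4] = 13  (first piece 2, then v[2]=8)
v[5] = 20
v[6] = 19  (first piece 1, then v[5]=20)
v[7] = 31
v[8] = 37
v[9] = 36  (first piece 1, then v[8]=37)
One optimal plan: pieces 8 + 1 (1 cut) → ¢39 − ¢3 = ¢36.

36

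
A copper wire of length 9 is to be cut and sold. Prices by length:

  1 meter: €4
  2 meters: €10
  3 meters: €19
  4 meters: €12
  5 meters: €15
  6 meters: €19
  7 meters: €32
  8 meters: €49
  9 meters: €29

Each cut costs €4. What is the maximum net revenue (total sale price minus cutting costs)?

49

Consider every possible first cut. r[k] is the best of p[i]+r[k−i] over all sellable i≤k, charging 4 whenever i<k.
r[1] = 4
r[2] = max(4+4-4, 10+0) = 10
r[3] = max(4+10-4, 10+4-4, 19+0) = 19
r[4] = max(4+19-4, 10+10-4, 19+4-4, 12+0) = 19
r[5] = max(4+19-4, 10+19-4, 19+10-4, 12+4-4, 15+0) = 25
r[6] = max(4+25-4, 10+19-4, 19+19-4, 12+10-4, 15+4-4, 19+0) = 34
r[7] = max(4+34-4, 10+25-4, 19+19-4, …, 19+4-4, 32+0) = 34
r[8] = max(4+34-4, 10+34-4, 19+25-4, …, 32+4-4, 49+0) = 49
r[9] = max(4+49-4, 10+34-4, 19+34-4, …, 49+4-4, 29+0) = 49
One optimal plan: pieces 8 + 1 (1 cut) → €53 − €4 = €49.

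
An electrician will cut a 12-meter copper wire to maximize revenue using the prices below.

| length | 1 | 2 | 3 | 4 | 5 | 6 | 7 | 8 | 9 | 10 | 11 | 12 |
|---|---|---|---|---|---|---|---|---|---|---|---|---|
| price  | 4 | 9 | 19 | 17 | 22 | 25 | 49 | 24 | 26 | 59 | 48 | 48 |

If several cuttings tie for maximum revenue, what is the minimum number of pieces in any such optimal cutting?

3

Let r[k] be the best obtainable value from length k. For each k, try every first piece i and keep the best of price[i] + r[k−i].
r[1] = 4
r[2] = 9
r[3] = 19
r[4] = 23  (first piece 1, then r[3]=19)
r[5] = 28  (first piece 2, then r[3]=19)
r[6] = 38  (first piece 3, then r[3]=19)
r[7] = 49
r[8] = 53  (first piece 1, then r[7]=49)
r[9] = 58  (first piece 2, then r[7]=49)
r[10] = 68  (first piece 3, then r[7]=49)
r[11] = 72  (first piece 1, then r[10]=68)
r[12] = 77  (first piece 2, then r[10]=68)
Maximum revenue is €77.
Now minimize piece count subject to staying optimal: for each k, pieces[k] = 1 + min over i with p[i]+r[k−i]=r[k] of pieces[k−i].
pieces[9] = 2
pieces[10] = 2
pieces[11] = 3
pieces[12] = 3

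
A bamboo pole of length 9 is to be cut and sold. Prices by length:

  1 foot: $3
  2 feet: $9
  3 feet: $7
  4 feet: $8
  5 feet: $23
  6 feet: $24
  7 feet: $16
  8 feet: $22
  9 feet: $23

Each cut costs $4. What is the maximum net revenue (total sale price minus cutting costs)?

Consider every possible first cut. v[k] is the best of p[i]+v[k−i] over all sellable i≤k, charging 4 whenever i<k.
v[1] = 3
v[2] = 9
v[3] = 8  (first piece 1, then v[2]=9)
v[4] = 14  (first piece 2, then v[2]=9)
v[5] = 23
v[6] = 24
v[7] = 28  (first piece 2, then v[5]=23)
v[8] = 29  (first piece 2, then v[6]=24)
v[9] = 33  (first piece 2, then v[7]=28)
One optimal plan: pieces 5 + 2 + 2 (2 cuts) → $41 − $8 = $33.

33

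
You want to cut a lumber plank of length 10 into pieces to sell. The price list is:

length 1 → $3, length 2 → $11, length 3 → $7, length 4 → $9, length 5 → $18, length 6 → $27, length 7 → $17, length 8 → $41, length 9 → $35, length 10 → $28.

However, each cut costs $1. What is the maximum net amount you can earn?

51

Let v[k] be the best obtainable value from length k. For each k, try every first piece i and keep the best of price[i] + v[k−i] minus the 1 cut fee when i<k.
v[1] = 3
v[2] = 11
v[3] = 13  (first piece 1, then v[2]=11)
v[4] = 21  (first piece 2, then v[2]=11)
v[5] = 23  (first piece 1, then v[4]=21)
v[6] = 31  (first piece 2, then v[4]=21)
v[7] = 33  (first piece 1, then v[6]=31)
v[8] = 41  (first piece 2, then v[6]=31)
v[9] = 43  (first piece 1, then v[8]=41)
v[10] = 51  (first piece 2, then v[8]=41)
One optimal plan: pieces 2 + 2 + 2 + 2 + 2 (4 cuts) → $55 − $4 = $51.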